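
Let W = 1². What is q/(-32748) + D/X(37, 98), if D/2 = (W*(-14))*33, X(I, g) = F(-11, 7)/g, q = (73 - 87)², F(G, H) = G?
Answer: 67395335/8187 ≈ 8232.0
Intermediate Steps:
q = 196 (q = (-14)² = 196)
W = 1
X(I, g) = -11/g
D = -924 (D = 2*((1*(-14))*33) = 2*(-14*33) = 2*(-462) = -924)
q/(-32748) + D/X(37, 98) = 196/(-32748) - 924/((-11/98)) = 196*(-1/32748) - 924/((-11*1/98)) = -49/8187 - 924/(-11/98) = -49/8187 - 924*(-98/11) = -49/8187 + 8232 = 67395335/8187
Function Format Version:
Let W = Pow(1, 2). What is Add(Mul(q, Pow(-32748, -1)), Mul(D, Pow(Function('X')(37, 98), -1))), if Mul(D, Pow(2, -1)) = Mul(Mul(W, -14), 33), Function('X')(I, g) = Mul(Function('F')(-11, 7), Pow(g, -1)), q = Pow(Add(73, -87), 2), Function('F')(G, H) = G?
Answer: Rational(67395335, 8187) ≈ 8232.0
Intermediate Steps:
q = 196 (q = Pow(-14, 2) = 196)
W = 1
Function('X')(I, g) = Mul(-11, Pow(g, -1))
D = -924 (D = Mul(2, Mul(Mul(1, -14), 33)) = Mul(2, Mul(-14, 33)) = Mul(2, -462) = -924)
Add(Mul(q, Pow(-32748, -1)), Mul(D, Pow(Function('X')(37, 98), -1))) = Add(Mul(196, Pow(-32748, -1)), Mul(-924, Pow(Mul(-11, Pow(98, -1)), -1))) = Add(Mul(196, Rational(-1, 32748)), Mul(-924, Pow(Mul(-11, Rational(1, 98)), -1))) = Add(Rational(-49, 8187), Mul(-924, Pow(Rational(-11, 98), -1))) = Add(Rational(-49, 8187), Mul(-924, Rational(-98, 11))) = Add(Rational(-49, 8187), 8232) = Rational(67395335, 8187)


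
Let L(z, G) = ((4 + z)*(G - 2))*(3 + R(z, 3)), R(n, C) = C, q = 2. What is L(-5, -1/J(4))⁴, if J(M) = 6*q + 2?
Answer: 57289761/2401 ≈ 23861.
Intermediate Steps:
J(M) = 14 (J(M) = 6*2 + 2 = 12 + 2 = 14)
L(z, G) = 6*(-2 + G)*(4 + z) (L(z, G) = ((4 + z)*(G - 2))*(3 + 3) = ((4 + z)*(-2 + G))*6 = ((-2 + G)*(4 + z))*6 = 6*(-2 + G)*(4 + z))
L(-5, -1/J(4))⁴ = (-48 - 12*(-5) + 24*(-1/14) + 6*(-1/14)*(-5))⁴ = (-48 + 60 + 24*(-1*1/14) + 6*(-1*1/14)*(-5))⁴ = (-48 + 60 + 24*(-1/14) + 6*(-1/14)*(-5))⁴ = (-48 + 60 - 12/7 + 15/7)⁴ = (87/7)⁴ = 57289761/2401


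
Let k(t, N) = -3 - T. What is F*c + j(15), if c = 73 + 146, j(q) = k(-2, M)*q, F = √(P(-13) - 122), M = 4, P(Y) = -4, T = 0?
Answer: -45 + 657*I*√14 ≈ -45.0 + 2458.3*I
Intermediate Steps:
F = 3*I*√14 (F = √(-4 - 122) = √(-126) = 3*I*√14 ≈ 11.225*I)
k(t, N) = -3 (k(t, N) = -3 - 1*0 = -3 + 0 = -3)
j(q) = -3*q
c = 219
F*c + j(15) = (3*I*√14)*219 - 3*15 = 657*I*√14 - 45 = -45 + 657*I*√14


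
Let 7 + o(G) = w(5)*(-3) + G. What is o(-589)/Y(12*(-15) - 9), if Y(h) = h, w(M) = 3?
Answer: 605/189 ≈ 3.2011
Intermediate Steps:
o(G) = -16 + G (o(G) = -7 + (3*(-3) + G) = -7 + (-9 + G) = -16 + G)
o(-589)/Y(12*(-15) - 9) = (-16 - 589)/(12*(-15) - 9) = -605/(-180 - 9) = -605/(-189) = -605*(-1/189) = 605/189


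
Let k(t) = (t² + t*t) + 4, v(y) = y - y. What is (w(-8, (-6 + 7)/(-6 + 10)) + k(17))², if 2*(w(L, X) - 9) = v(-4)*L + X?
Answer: 22363441/64 ≈ 3.4943e+5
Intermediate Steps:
v(y) = 0
k(t) = 4 + 2*t² (k(t) = (t² + t²) + 4 = 2*t² + 4 = 4 + 2*t²)
w(L, X) = 9 + X/2 (w(L, X) = 9 + (0*L + X)/2 = 9 + (0 + X)/2 = 9 + X/2)
(w(-8, (-6 + 7)/(-6 + 10)) + k(17))² = ((9 + ((-6 + 7)/(-6 + 10))/2) + (4 + 2*17²))² = ((9 + (1/4)/2) + (4 + 2*289))² = ((9 + (1*(¼))/2) + (4 + 578))² = ((9 + (½)*(¼)) + 582)² = ((9 + ⅛) + 582)² = (73/8 + 582)² = (4729/8)² = 22363441/64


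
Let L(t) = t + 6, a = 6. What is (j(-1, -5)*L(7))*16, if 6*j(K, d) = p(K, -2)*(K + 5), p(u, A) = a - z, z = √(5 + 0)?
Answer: 832 - 416*√5/3 ≈ 521.93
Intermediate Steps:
z = √5 ≈ 2.2361
p(u, A) = 6 - √5
L(t) = 6 + t
j(K, d) = (5 + K)*(6 - √5)/6 (j(K, d) = ((6 - √5)*(K + 5))/6 = ((6 - √5)*(5 + K))/6 = ((5 + K)*(6 - √5))/6 = (5 + K)*(6 - √5)/6)
(j(-1, -5)*L(7))*16 = (((5 - 1)*(6 - √5)/6)*(6 + 7))*16 = (((⅙)*4*(6 - √5))*13)*16 = ((4 - 2*√5/3)*13)*16 = (52 - 26*√5/3)*16 = 832 - 416*√5/3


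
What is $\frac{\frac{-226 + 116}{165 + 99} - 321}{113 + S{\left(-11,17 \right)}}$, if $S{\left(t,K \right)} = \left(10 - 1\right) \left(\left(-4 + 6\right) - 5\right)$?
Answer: $- \frac{3857}{1032} \approx -3.7374$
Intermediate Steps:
$S{\left(t,K \right)} = -27$ ($S{\left(t,K \right)} = 9 \left(2 - 5\right) = 9 \left(-3\right) = -27$)
$\frac{\frac{-226 + 116}{165 + 99} - 321}{113 + S{\left(-11,17 \right)}} = \frac{\frac{-226 + 116}{165 + 99} - 321}{113 - 27} = \frac{- \frac{110}{264} - 321}{86} = \left(\left(-110\right) \frac{1}{264} - 321\right) \frac{1}{86} = \left(- \frac{5}{12} - 321\right) \frac{1}{86} = \left(- \frac{3857}{12}\right) \frac{1}{86} = - \frac{3857}{1032}$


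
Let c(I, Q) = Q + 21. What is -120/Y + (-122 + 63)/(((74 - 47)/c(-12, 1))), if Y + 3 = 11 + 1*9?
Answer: -25306/459 ≈ -55.133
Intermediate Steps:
c(I, Q) = 21 + Q
Y = 17 (Y = -3 + (11 + 1*9) = -3 + (11 + 9) = -3 + 20 = 17)
-120/Y + (-122 + 63)/(((74 - 47)/c(-12, 1))) = -120/17 + (-122 + 63)/(((74 - 47)/(21 + 1))) = -120*1/17 - 59/(27/22) = -120/17 - 59/(27*(1/22)) = -120/17 - 59/27/22 = -120/17 - 59*22/27 = -120/17 - 1298/27 = -25306/459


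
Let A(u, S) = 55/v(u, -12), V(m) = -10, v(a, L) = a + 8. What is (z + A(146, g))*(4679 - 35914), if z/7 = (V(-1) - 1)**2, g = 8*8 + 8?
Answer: -370540805/14 ≈ -2.6467e+7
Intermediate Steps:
v(a, L) = 8 + a
g = 72 (g = 64 + 8 = 72)
A(u, S) = 55/(8 + u)
z = 847 (z = 7*(-10 - 1)**2 = 7*(-11)**2 = 7*121 = 847)
(z + A(146, g))*(4679 - 35914) = (847 + 55/(8 + 146))*(4679 - 35914) = (847 + 55/154)*(-31235) = (847 + 55*(1/154))*(-31235) = (847 + 5/14)*(-31235) = (11863/14)*(-31235) = -370540805/14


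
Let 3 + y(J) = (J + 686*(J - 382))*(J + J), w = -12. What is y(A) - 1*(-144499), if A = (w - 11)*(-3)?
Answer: -29477066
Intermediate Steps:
A = 69 (A = (-12 - 11)*(-3) = -23*(-3) = 69)
y(J) = -3 + 2*J*(-262052 + 687*J) (y(J) = -3 + (J + 686*(J - 382))*(J + J) = -3 + (J + 686*(-382 + J))*(2*J) = -3 + (J + (-262052 + 686*J))*(2*J) = -3 + (-262052 + 687*J)*(2*J) = -3 + 2*J*(-262052 + 687*J))
y(A) - 1*(-144499) = (-3 - 524104*69 + 1374*69²) - 1*(-144499) = (-3 - 36163176 + 1374*4761) + 144499 = (-3 - 36163176 + 6541614) + 144499 = -29621565 + 144499 = -29477066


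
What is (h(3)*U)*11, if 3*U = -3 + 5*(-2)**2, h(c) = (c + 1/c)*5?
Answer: 9350/9 ≈ 1038.9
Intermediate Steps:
h(c) = 5*c + 5/c (h(c) = (c + 1/c)*5 = 5*c + 5/c)
U = 17/3 (U = (-3 + 5*(-2)**2)/3 = (-3 + 5*4)/3 = (-3 + 20)/3 = (1/3)*17 = 17/3 ≈ 5.6667)
(h(3)*U)*11 = ((5*3 + 5/3)*(17/3))*11 = ((15 + 5*(1/3))*(17/3))*11 = ((15 + 5/3)*(17/3))*11 = ((50/3)*(17/3))*11 = (850/9)*11 = 9350/9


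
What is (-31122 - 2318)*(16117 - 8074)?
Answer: -268957920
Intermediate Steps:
(-31122 - 2318)*(16117 - 8074) = -33440*8043 = -268957920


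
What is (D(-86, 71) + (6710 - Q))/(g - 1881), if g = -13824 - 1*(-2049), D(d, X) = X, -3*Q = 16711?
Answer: -18527/20484 ≈ -0.90446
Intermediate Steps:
Q = -16711/3 (Q = -1/3*16711 = -16711/3 ≈ -5570.3)
g = -11775 (g = -13824 + 2049 = -11775)
(D(-86, 71) + (6710 - Q))/(g - 1881) = (71 + (6710 - 1*(-16711/3)))/(-11775 - 1881) = (71 + (6710 + 16711/3))/(-13656) = (71 + 36841/3)*(-1/13656) = (37054/3)*(-1/13656) = -18527/20484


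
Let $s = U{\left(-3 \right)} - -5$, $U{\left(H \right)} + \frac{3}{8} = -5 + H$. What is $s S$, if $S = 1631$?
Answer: $- \frac{44037}{8} \approx -5504.6$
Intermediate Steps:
$U{\left(H \right)} = - \frac{43}{8} + H$ ($U{\left(H \right)} = - \frac{3}{8} + \left(-5 + H\right) = - \frac{43}{8} + H$)
$s = - \frac{27}{8}$ ($s = \left(- \frac{43}{8} - 3\right) - -5 = - \frac{67}{8} + 5 = - \frac{27}{8} \approx -3.375$)
$s S = \left(- \frac{27}{8}\right) 1631 = - \frac{44037}{8}$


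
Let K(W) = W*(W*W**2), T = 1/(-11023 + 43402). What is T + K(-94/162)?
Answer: 52680745940/464603259753 ≈ 0.11339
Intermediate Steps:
T = 1/32379 ≈ 3.0884e-5
K(W) = W**4 (K(W) = W*W**3 = W**4)
T + K(-94/162) = 1/32379 + (-94/162)**4 = 1/32379 + (-94*1/162)**4 = 1/32379 + (-47/81)**4 = 1/32379 + 4879681/43046721 = 52680745940/464603259753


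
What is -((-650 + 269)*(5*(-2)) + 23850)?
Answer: -27660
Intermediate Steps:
-((-650 + 269)*(5*(-2)) + 23850) = -(-381*(-10) + 23850) = -(3810 + 23850) = -1*27660 = -27660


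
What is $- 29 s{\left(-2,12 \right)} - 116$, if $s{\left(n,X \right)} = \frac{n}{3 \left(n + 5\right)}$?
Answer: $- \frac{986}{9} \approx -109.56$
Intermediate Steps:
$s{\left(n,X \right)} = \frac{n}{15 + 3 n}$ ($s{\left(n,X \right)} = \frac{n}{3 \left(5 + n\right)} = \frac{n}{15 + 3 n}$)
$- 29 s{\left(-2,12 \right)} - 116 = - 29 \cdot \frac{1}{3} \left(-2\right) \frac{1}{5 - 2} - 116 = - 29 \cdot \frac{1}{3} \left(-2\right) \frac{1}{3} - 116 = \left(-29\right) \left(- \frac{2}{9}\right) - 116 = \frac{58}{9} - 116 = - \frac{986}{9}$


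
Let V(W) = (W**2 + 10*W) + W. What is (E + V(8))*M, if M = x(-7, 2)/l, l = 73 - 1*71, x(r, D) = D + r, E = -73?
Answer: -395/2 ≈ -197.50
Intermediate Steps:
l = 2 (l = 73 - 71 = 2)
V(W) = W**2 + 11*W
M = -5/2 (M = (2 - 7)/2 = -5*1/2 = -5/2 ≈ -2.5000)
(E + V(8))*M = (-73 + 8*(11 + 8))*(-5/2) = (-73 + 8*19)*(-5/2) = (-73 + 152)*(-5/2) = 79*(-5/2) = -395/2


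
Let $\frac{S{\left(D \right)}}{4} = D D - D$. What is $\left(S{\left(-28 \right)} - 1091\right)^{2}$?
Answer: $4652649$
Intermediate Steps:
$S{\left(D \right)} = - 4 D + 4 D^{2}$ ($S{\left(D \right)} = 4 \left(D D - D\right) = 4 \left(D^{2} - D\right) = - 4 D + 4 D^{2}$)
$\left(S{\left(-28 \right)} - 1091\right)^{2} = \left(4 \left(-28\right) \left(-1 - 28\right) - 1091\right)^{2} = \left(4 \left(-28\right) \left(-29\right) - 1091\right)^{2} = \left(3248 - 1091\right)^{2} = 2157^{2} = 4652649$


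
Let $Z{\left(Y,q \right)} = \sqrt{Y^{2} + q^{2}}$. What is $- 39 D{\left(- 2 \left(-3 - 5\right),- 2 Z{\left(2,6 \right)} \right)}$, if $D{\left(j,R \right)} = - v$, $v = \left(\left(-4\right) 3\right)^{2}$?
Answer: $5616$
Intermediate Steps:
$v = 144$ ($v = \left(-12\right)^{2} = 144$)
$D{\left(j,R \right)} = -144$ ($D{\left(j,R \right)} = \left(-1\right) 144 = -144$)
$- 39 D{\left(- 2 \left(-3 - 5\right),- 2 Z{\left(2,6 \right)} \right)} = \left(-39\right) \left(-144\right) = 5616$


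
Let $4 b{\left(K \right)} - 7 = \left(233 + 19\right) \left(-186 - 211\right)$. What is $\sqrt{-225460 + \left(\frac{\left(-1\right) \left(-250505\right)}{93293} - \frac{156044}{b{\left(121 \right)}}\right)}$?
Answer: $\frac{i \sqrt{400751971266188000474663}}{1333250263} \approx 474.82 i$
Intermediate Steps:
$b{\left(K \right)} = - \frac{100037}{4}$ ($b{\left(K \right)} = \frac{7}{4} + \frac{\left(233 + 19\right) \left(-186 - 211\right)}{4} = \frac{7}{4} + \frac{252 \left(-397\right)}{4} = \frac{7}{4} + \frac{1}{4} \left(-100044\right) = \frac{7}{4} - 25011 = - \frac{100037}{4}$)
$\sqrt{-225460 + \left(\frac{\left(-1\right) \left(-250505\right)}{93293} - \frac{156044}{b{\left(121 \right)}}\right)} = \sqrt{-225460 + \left(\frac{\left(-1\right) \left(-250505\right)}{93293} - \frac{156044}{- \frac{100037}{4}}\right)} = \sqrt{-225460 + \left(250505 \cdot \frac{1}{93293} - - \frac{89168}{14291}\right)} = \sqrt{-225460 + \left(\frac{250505}{93293} + \frac{89168}{14291}\right)} = \sqrt{-225460 + \frac{11898717179}{1333250263}} = \sqrt{- \frac{300582705578801}{1333250263}} = \frac{i \sqrt{400751971266188000474663}}{1333250263}$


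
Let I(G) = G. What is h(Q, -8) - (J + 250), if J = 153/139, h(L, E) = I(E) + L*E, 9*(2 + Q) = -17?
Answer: -285215/1251 ≈ -227.99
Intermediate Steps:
Q = -35/9 (Q = -2 + (1/9)*(-17) = -2 - 17/9 = -35/9 ≈ -3.8889)
h(L, E) = E + E*L (h(L, E) = E + L*E = E + E*L)
J = 153/139 (J = 153*(1/139) = 153/139 ≈ 1.1007)
h(Q, -8) - (J + 250) = -8*(1 - 35/9) - (153/139 + 250) = -8*(-26/9) - 1*34903/139 = 208/9 - 34903/139 = -285215/1251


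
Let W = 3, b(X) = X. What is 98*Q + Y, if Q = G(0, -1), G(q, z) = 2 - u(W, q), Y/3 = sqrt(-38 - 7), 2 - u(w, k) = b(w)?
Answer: 294 + 9*I*sqrt(5) ≈ 294.0 + 20.125*I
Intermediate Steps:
u(w, k) = 2 - w
Y = 9*I*sqrt(5) (Y = 3*sqrt(-38 - 7) = 3*sqrt(-45) = 3*(3*I*sqrt(5)) = 9*I*sqrt(5) ≈ 20.125*I)
G(q, z) = 3 (G(q, z) = 2 - (2 - 1*3) = 2 - (2 - 3) = 2 - 1*(-1) = 2 + 1 = 3)
Q = 3
98*Q + Y = 98*3 + 9*I*sqrt(5) = 294 + 9*I*sqrt(5)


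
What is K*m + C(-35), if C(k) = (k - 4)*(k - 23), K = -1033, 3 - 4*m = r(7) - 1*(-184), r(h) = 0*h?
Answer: 196021/4 ≈ 49005.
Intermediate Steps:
r(h) = 0
m = -181/4 (m = ¾ - (0 - 1*(-184))/4 = ¾ - (0 + 184)/4 = ¾ - ¼*184 = ¾ - 46 = -181/4 ≈ -45.250)
C(k) = (-23 + k)*(-4 + k) (C(k) = (-4 + k)*(-23 + k) = (-23 + k)*(-4 + k))
K*m + C(-35) = -1033*(-181/4) + (92 + (-35)² - 27*(-35)) = 186973/4 + (92 + 1225 + 945) = 186973/4 + 2262 = 196021/4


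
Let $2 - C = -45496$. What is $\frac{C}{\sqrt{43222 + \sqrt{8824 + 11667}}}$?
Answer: $\frac{45498}{\sqrt{43222 + \sqrt{20491}}} \approx 218.49$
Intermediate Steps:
$C = 45498$ ($C = 2 - -45496 = 2 + 45496 = 45498$)
$\frac{C}{\sqrt{43222 + \sqrt{8824 + 11667}}} = \frac{45498}{\sqrt{43222 + \sqrt{8824 + 11667}}} = \frac{45498}{\sqrt{43222 + \sqrt{20491}}}$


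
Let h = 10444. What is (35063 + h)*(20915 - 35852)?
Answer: -679738059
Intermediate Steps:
(35063 + h)*(20915 - 35852) = (35063 + 10444)*(20915 - 35852) = 45507*(-14937) = -679738059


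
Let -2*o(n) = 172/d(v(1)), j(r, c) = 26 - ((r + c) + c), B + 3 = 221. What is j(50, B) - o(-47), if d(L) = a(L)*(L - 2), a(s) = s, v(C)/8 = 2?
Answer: -51477/112 ≈ -459.62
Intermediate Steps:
v(C) = 16 (v(C) = 8*2 = 16)
B = 218 (B = -3 + 221 = 218)
d(L) = L*(-2 + L) (d(L) = L*(L - 2) = L*(-2 + L))
j(r, c) = 26 - r - 2*c (j(r, c) = 26 - ((c + r) + c) = 26 - (r + 2*c) = 26 + (-r - 2*c) = 26 - r - 2*c)
o(n) = -43/112 (o(n) = -86/(16*(-2 + 16)) = -86/(16*14) = -86/224 = -½*43/56 = -43/112)
j(50, B) - o(-47) = (26 - 1*50 - 2*218) - 1*(-43/112) = (26 - 50 - 436) + 43/112 = -460 + 43/112 = -51477/112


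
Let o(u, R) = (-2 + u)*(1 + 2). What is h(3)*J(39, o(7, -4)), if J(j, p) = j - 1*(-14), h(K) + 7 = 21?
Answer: 742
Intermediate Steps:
h(K) = 14 (h(K) = -7 + 21 = 14)
o(u, R) = -6 + 3*u (o(u, R) = (-2 + u)*3 = -6 + 3*u)
J(j, p) = 14 + j (J(j, p) = j + 14 = 14 + j)
h(3)*J(39, o(7, -4)) = 14*(14 + 39) = 14*53 = 742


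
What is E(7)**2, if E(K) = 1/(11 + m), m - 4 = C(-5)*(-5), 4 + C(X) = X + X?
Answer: 1/7225 ≈ 0.00013841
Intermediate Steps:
C(X) = -4 + 2*X (C(X) = -4 + (X + X) = -4 + 2*X)
m = 74 (m = 4 + (-4 + 2*(-5))*(-5) = 4 + (-4 - 10)*(-5) = 4 - 14*(-5) = 4 + 70 = 74)
E(K) = 1/85 (E(K) = 1/(11 + 74) = 1/85)
E(7)**2 = (1/85)**2 = 1/7225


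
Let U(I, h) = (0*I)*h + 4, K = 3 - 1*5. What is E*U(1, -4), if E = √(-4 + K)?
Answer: 4*I*√6 ≈ 9.798*I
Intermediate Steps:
K = -2 (K = 3 - 5 = -2)
U(I, h) = 4 (U(I, h) = 0*h + 4 = 0 + 4 = 4)
E = I*√6 (E = √(-4 - 2) = √(-6) = I*√6 ≈ 2.4495*I)
E*U(1, -4) = (I*√6)*4 = 4*I*√6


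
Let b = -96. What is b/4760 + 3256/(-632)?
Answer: -243113/47005 ≈ -5.1721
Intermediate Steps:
b/4760 + 3256/(-632) = -96/4760 + 3256/(-632) = -96*1/4760 + 3256*(-1/632) = -12/595 - 407/79 = -243113/47005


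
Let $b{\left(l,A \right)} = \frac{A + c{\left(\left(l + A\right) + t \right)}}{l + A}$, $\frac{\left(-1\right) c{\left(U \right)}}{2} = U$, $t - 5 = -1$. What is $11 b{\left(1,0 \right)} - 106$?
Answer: $-216$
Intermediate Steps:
$t = 4$ ($t = 5 - 1 = 4$)
$c{\left(U \right)} = - 2 U$
$b{\left(l,A \right)} = \frac{-8 - A - 2 l}{A + l}$ ($b{\left(l,A \right)} = \frac{A - 2 \left(\left(l + A\right) + 4\right)}{l + A} = \frac{A - 2 \left(\left(A + l\right) + 4\right)}{A + l} = \frac{A - 2 \left(4 + A + l\right)}{A + l} = \frac{A - \left(8 + 2 A + 2 l\right)}{A + l} = \frac{-8 - A - 2 l}{A + l}$)
$11 b{\left(1,0 \right)} - 106 = 11 \frac{-8 - 0 - 2}{0 + 1} - 106 = 11 \frac{-8 + 0 - 2}{1} - 106 = 11 \cdot 1 \left(-10\right) - 106 = 11 \left(-10\right) - 106 = -110 - 106 = -216$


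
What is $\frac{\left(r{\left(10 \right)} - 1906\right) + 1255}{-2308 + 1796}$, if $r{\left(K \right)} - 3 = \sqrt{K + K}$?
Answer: $\frac{81}{64} - \frac{\sqrt{5}}{256} \approx 1.2569$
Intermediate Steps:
$r{\left(K \right)} = 3 + \sqrt{2} \sqrt{K}$ ($r{\left(K \right)} = 3 + \sqrt{K + K} = 3 + \sqrt{2 K} = 3 + \sqrt{2} \sqrt{K}$)
$\frac{\left(r{\left(10 \right)} - 1906\right) + 1255}{-2308 + 1796} = \frac{\left(\left(3 + \sqrt{2} \sqrt{10}\right) - 1906\right) + 1255}{-2308 + 1796} = \frac{\left(\left(3 + 2 \sqrt{5}\right) - 1906\right) + 1255}{-512} = \left(\left(-1903 + 2 \sqrt{5}\right) + 1255\right) \left(- \frac{1}{512}\right) = \left(-648 + 2 \sqrt{5}\right) \left(- \frac{1}{512}\right) = \frac{81}{64} - \frac{\sqrt{5}}{256}$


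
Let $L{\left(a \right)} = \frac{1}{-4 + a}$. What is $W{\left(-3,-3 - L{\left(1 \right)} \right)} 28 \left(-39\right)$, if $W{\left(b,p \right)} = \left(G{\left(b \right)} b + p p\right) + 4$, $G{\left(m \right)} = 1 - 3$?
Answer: $- \frac{56056}{3} \approx -18685.0$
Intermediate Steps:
$G{\left(m \right)} = -2$ ($G{\left(m \right)} = 1 - 3 = -2$)
$W{\left(b,p \right)} = 4 + p^{2} - 2 b$ ($W{\left(b,p \right)} = \left(- 2 b + p p\right) + 4 = \left(- 2 b + p^{2}\right) + 4 = \left(p^{2} - 2 b\right) + 4 = 4 + p^{2} - 2 b$)
$W{\left(-3,-3 - L{\left(1 \right)} \right)} 28 \left(-39\right) = \left(4 + \left(-3 - \frac{1}{-4 + 1}\right)^{2} - -6\right) 28 \left(-39\right) = \left(4 + \left(-3 - \frac{1}{-3}\right)^{2} + 6\right) 28 \left(-39\right) = \left(4 + \left(-3 - - \frac{1}{3}\right)^{2} + 6\right) 28 \left(-39\right) = \left(4 + \left(-3 + \frac{1}{3}\right)^{2} + 6\right) 28 \left(-39\right) = \left(4 + \left(- \frac{8}{3}\right)^{2} + 6\right) 28 \left(-39\right) = \left(4 + \frac{64}{9} + 6\right) 28 \left(-39\right) = \frac{154}{9} \cdot 28 \left(-39\right) = \frac{4312}{9} \left(-39\right) = - \frac{56056}{3}$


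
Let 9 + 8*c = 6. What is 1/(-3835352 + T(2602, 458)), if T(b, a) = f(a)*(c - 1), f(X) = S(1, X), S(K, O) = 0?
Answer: -1/3835352 ≈ -2.6073e-7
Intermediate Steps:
f(X) = 0
c = -3/8 (c = -9/8 + (⅛)*6 = -9/8 + ¾ = -3/8 ≈ -0.37500)
T(b, a) = 0 (T(b, a) = 0*(-3/8 - 1) = 0*(-11/8) = 0)
1/(-3835352 + T(2602, 458)) = 1/(-3835352 + 0) = 1/(-3835352) = -1/3835352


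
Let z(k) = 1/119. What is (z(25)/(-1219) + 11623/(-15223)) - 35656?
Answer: -78739533087794/2208263603 ≈ -35657.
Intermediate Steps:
z(k) = 1/119
(z(25)/(-1219) + 11623/(-15223)) - 35656 = ((1/119)/(-1219) + 11623/(-15223)) - 35656 = ((1/119)*(-1/1219) + 11623*(-1/15223)) - 35656 = (-1/145061 - 11623/15223) - 35656 = -1686059226/2208263603 - 35656 = -78739533087794/2208263603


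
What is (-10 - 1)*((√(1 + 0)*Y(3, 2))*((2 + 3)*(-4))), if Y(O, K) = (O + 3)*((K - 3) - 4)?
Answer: -6600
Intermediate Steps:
Y(O, K) = (-7 + K)*(3 + O) (Y(O, K) = (3 + O)*((-3 + K) - 4) = (3 + O)*(-7 + K) = (-7 + K)*(3 + O))
(-10 - 1)*((√(1 + 0)*Y(3, 2))*((2 + 3)*(-4))) = (-10 - 1)*((√(1 + 0)*(-21 - 7*3 + 3*2 + 2*3))*((2 + 3)*(-4))) = -11*√1*(-21 - 21 + 6 + 6)*5*(-4) = -11*1*(-30)*(-20) = -(-330)*(-20) = -11*600 = -6600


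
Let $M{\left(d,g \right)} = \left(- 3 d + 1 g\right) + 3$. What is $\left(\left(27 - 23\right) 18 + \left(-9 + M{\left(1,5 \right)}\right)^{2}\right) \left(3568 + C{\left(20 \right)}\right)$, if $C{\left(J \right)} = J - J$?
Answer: $313984$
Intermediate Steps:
$C{\left(J \right)} = 0$
$M{\left(d,g \right)} = 3 + g - 3 d$ ($M{\left(d,g \right)} = \left(- 3 d + g\right) + 3 = \left(g - 3 d\right) + 3 = 3 + g - 3 d$)
$\left(\left(27 - 23\right) 18 + \left(-9 + M{\left(1,5 \right)}\right)^{2}\right) \left(3568 + C{\left(20 \right)}\right) = \left(\left(27 - 23\right) 18 + \left(-9 + \left(3 + 5 - 3\right)\right)^{2}\right) \left(3568 + 0\right) = \left(4 \cdot 18 + \left(-9 + \left(3 + 5 - 3\right)\right)^{2}\right) 3568 = \left(72 + \left(-9 + 5\right)^{2}\right) 3568 = \left(72 + \left(-4\right)^{2}\right) 3568 = \left(72 + 16\right) 3568 = 88 \cdot 3568 = 313984$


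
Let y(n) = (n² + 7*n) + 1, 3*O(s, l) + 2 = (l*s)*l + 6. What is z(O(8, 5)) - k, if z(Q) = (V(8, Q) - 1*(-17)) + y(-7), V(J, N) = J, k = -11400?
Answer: 11426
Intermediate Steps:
O(s, l) = 4/3 + s*l²/3 (O(s, l) = -⅔ + ((l*s)*l + 6)/3 = -⅔ + (s*l² + 6)/3 = -⅔ + (6 + s*l²)/3 = -⅔ + (2 + s*l²/3) = 4/3 + s*l²/3)
y(n) = 1 + n² + 7*n
z(Q) = 26 (z(Q) = (8 - 1*(-17)) + (1 + (-7)² + 7*(-7)) = (8 + 17) + (1 + 49 - 49) = 25 + 1 = 26)
z(O(8, 5)) - k = 26 - 1*(-11400) = 26 + 11400 = 11426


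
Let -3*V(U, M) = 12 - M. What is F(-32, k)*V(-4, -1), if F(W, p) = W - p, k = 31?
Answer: 273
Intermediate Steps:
V(U, M) = -4 + M/3 (V(U, M) = -(12 - M)/3 = -4 + M/3)
F(-32, k)*V(-4, -1) = (-32 - 1*31)*(-4 + (⅓)*(-1)) = (-32 - 31)*(-4 - ⅓) = -63*(-13/3) = 273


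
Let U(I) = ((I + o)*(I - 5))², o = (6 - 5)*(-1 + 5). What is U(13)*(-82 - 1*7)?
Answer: -1646144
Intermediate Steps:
o = 4 (o = 1*4 = 4)
U(I) = (-5 + I)²*(4 + I)² (U(I) = ((I + 4)*(I - 5))² = ((4 + I)*(-5 + I))² = ((-5 + I)*(4 + I))² = (-5 + I)²*(4 + I)²)
U(13)*(-82 - 1*7) = ((-5 + 13)²*(4 + 13)²)*(-82 - 1*7) = (8²*17²)*(-82 - 7) = (64*289)*(-89) = 18496*(-89) = -1646144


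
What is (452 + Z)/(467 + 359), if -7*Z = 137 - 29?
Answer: 1528/2891 ≈ 0.52854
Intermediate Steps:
Z = -108/7 (Z = -(137 - 29)/7 = -1/7*108 = -108/7 ≈ -15.429)
(452 + Z)/(467 + 359) = (452 - 108/7)/(467 + 359) = (3056/7)/826 = (3056/7)*(1/826) = 1528/2891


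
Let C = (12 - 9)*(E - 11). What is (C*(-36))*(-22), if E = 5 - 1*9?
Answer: -35640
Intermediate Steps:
E = -4 (E = 5 - 9 = -4)
C = -45 (C = (12 - 9)*(-4 - 11) = 3*(-15) = -45)
(C*(-36))*(-22) = -45*(-36)*(-22) = 1620*(-22) = -35640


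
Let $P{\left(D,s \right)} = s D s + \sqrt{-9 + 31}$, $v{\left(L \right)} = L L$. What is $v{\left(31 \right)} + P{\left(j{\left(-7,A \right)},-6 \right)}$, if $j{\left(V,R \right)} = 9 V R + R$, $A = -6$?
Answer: $14353 + \sqrt{22} \approx 14358.0$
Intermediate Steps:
$j{\left(V,R \right)} = R + 9 R V$ ($j{\left(V,R \right)} = 9 R V + R = R + 9 R V$)
$v{\left(L \right)} = L^{2}$
$P{\left(D,s \right)} = \sqrt{22} + D s^{2}$ ($P{\left(D,s \right)} = D s s + \sqrt{22} = D s^{2} + \sqrt{22} = \sqrt{22} + D s^{2}$)
$v{\left(31 \right)} + P{\left(j{\left(-7,A \right)},-6 \right)} = 31^{2} + \left(\sqrt{22} + - 6 \left(1 + 9 \left(-7\right)\right) \left(-6\right)^{2}\right) = 961 + \left(\sqrt{22} + - 6 \left(1 - 63\right) 36\right) = 961 + \left(\sqrt{22} + \left(-6\right) \left(-62\right) 36\right) = 961 + \left(\sqrt{22} + 372 \cdot 36\right) = 961 + \left(\sqrt{22} + 13392\right) = 961 + \left(13392 + \sqrt{22}\right) = 14353 + \sqrt{22}$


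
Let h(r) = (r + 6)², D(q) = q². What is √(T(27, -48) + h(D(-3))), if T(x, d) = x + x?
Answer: 3*√31 ≈ 16.703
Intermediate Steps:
T(x, d) = 2*x
h(r) = (6 + r)²
√(T(27, -48) + h(D(-3))) = √(2*27 + (6 + (-3)²)²) = √(54 + (6 + 9)²) = √(54 + 15²) = √(54 + 225) = √279 = 3*√31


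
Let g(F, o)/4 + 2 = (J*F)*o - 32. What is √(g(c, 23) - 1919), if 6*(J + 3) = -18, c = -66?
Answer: √34377 ≈ 185.41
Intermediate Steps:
J = -6 (J = -3 + (⅙)*(-18) = -3 - 3 = -6)
g(F, o) = -136 - 24*F*o (g(F, o) = -8 + 4*((-6*F)*o - 32) = -8 + 4*(-6*F*o - 32) = -8 + 4*(-32 - 6*F*o) = -8 + (-128 - 24*F*o) = -136 - 24*F*o)
√(g(c, 23) - 1919) = √((-136 - 24*(-66)*23) - 1919) = √((-136 + 36432) - 1919) = √(36296 - 1919) = √34377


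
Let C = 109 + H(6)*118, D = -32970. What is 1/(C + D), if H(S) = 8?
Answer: -1/31917 ≈ -3.1331e-5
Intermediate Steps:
C = 1053 (C = 109 + 8*118 = 109 + 944 = 1053)
1/(C + D) = 1/(1053 - 32970) = 1/(-31917) = -1/31917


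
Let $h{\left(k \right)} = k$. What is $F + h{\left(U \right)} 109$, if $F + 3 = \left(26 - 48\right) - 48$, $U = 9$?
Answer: $908$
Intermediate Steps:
$F = -73$ ($F = -3 + \left(\left(26 - 48\right) - 48\right) = -3 - 70 = -73$)
$F + h{\left(U \right)} 109 = -73 + 9 \cdot 109 = -73 + 981 = 908$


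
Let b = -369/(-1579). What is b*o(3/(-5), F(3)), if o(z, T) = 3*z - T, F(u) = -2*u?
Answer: 7749/7895 ≈ 0.98151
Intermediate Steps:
b = 369/1579 (b = -369*(-1/1579) = 369/1579 ≈ 0.23369)
o(z, T) = -T + 3*z
b*o(3/(-5), F(3)) = 369*(-(-2)*3 + 3*(3/(-5)))/1579 = 369*(-1*(-6) + 3*(3*(-1/5)))/1579 = 369*(6 + 3*(-3/5))/1579 = 369*(6 - 9/5)/1579 = (369/1579)*(21/5) = 7749/7895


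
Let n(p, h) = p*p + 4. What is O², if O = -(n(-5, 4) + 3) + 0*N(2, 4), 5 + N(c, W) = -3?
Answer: 1024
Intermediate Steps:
n(p, h) = 4 + p² (n(p, h) = p² + 4 = 4 + p²)
N(c, W) = -8 (N(c, W) = -5 - 3 = -8)
O = -32 (O = -((4 + (-5)²) + 3) + 0*(-8) = -((4 + 25) + 3) + 0 = -(29 + 3) + 0 = -1*32 + 0 = -32 + 0 = -32)
O² = (-32)² = 1024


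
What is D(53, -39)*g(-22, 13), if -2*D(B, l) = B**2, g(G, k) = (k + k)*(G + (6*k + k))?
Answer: -2519673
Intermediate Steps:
g(G, k) = 2*k*(G + 7*k) (g(G, k) = (2*k)*(G + 7*k) = 2*k*(G + 7*k))
D(B, l) = -B**2/2
D(53, -39)*g(-22, 13) = (-1/2*53**2)*(2*13*(-22 + 7*13)) = (-1/2*2809)*(2*13*(-22 + 91)) = -2809*13*69 = -2809/2*1794 = -2519673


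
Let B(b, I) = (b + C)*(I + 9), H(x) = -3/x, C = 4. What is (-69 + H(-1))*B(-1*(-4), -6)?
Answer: -1584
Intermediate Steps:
B(b, I) = (4 + b)*(9 + I) (B(b, I) = (b + 4)*(I + 9) = (4 + b)*(9 + I))
(-69 + H(-1))*B(-1*(-4), -6) = (-69 - 3/(-1))*(36 + 4*(-6) + 9*(-1*(-4)) - (-6)*(-4)) = (-69 - 3*(-1))*(36 - 24 + 9*4 - 6*4) = (-69 + 3)*(36 - 24 + 36 - 24) = -66*24 = -1584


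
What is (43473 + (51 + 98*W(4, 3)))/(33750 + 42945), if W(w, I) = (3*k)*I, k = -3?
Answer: 13626/25565 ≈ 0.53299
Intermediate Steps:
W(w, I) = -9*I (W(w, I) = (3*(-3))*I = -9*I)
(43473 + (51 + 98*W(4, 3)))/(33750 + 42945) = (43473 + (51 + 98*(-9*3)))/(33750 + 42945) = (43473 + (51 + 98*(-27)))/76695 = (43473 + (51 - 2646))*(1/76695) = (43473 - 2595)*(1/76695) = 40878*(1/76695) = 13626/25565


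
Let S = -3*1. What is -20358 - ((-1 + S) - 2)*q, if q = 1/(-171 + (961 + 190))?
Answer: -9975417/490 ≈ -20358.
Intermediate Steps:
S = -3
q = 1/980 (q = 1/(-171 + 1151) = 1/980 ≈ 0.0010204)
-20358 - ((-1 + S) - 2)*q = -20358 - ((-1 - 3) - 2)/980 = -20358 - (-4 - 2)/980 = -20358 - (-6)/980 = -20358 - 1*(-3/490) = -20358 + 3/490 = -9975417/490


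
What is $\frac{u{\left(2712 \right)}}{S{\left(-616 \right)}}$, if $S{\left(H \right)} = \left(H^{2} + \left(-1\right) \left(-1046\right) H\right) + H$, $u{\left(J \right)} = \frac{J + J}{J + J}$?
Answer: $- \frac{1}{265496} \approx -3.7665 \cdot 10^{-6}$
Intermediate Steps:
$u{\left(J \right)} = 1$ ($u{\left(J \right)} = \frac{2 J}{2 J} = 2 J \frac{1}{2 J} = 1$)
$S{\left(H \right)} = H^{2} + 1047 H$ ($S{\left(H \right)} = \left(H^{2} + 1046 H\right) + H = H^{2} + 1047 H$)
$\frac{u{\left(2712 \right)}}{S{\left(-616 \right)}} = 1 \frac{1}{\left(-616\right) \left(1047 - 616\right)} = 1 \frac{1}{\left(-616\right) 431} = 1 \frac{1}{-265496} = 1 \left(- \frac{1}{265496}\right) = - \frac{1}{265496}$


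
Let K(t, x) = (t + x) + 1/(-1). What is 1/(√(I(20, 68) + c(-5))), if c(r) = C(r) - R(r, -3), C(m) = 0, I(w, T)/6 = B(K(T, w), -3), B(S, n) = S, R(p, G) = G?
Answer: √21/105 ≈ 0.043644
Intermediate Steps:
K(t, x) = -1 + t + x (K(t, x) = (t + x) - 1 = -1 + t + x)
I(w, T) = -6 + 6*T + 6*w (I(w, T) = 6*(-1 + T + w) = -6 + 6*T + 6*w)
c(r) = 3 (c(r) = 0 - 1*(-3) = 0 + 3 = 3)
1/(√(I(20, 68) + c(-5))) = 1/(√((-6 + 6*68 + 6*20) + 3)) = 1/(√((-6 + 408 + 120) + 3)) = 1/(√(522 + 3)) = 1/(√525) = 1/(5*√21) = √21/105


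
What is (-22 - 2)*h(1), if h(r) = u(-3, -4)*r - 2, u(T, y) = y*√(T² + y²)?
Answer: 528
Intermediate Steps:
h(r) = -2 - 20*r (h(r) = (-4*√((-3)² + (-4)²))*r - 2 = (-4*√(9 + 16))*r - 2 = (-4*√25)*r - 2 = (-4*5)*r - 2 = -20*r - 2 = -2 - 20*r)
(-22 - 2)*h(1) = (-22 - 2)*(-2 - 20*1) = -24*(-2 - 20) = -24*(-22) = 528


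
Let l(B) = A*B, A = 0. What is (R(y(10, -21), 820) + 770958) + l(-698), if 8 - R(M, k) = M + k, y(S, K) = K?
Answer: 770167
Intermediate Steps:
l(B) = 0 (l(B) = 0*B = 0)
R(M, k) = 8 - M - k (R(M, k) = 8 - (M + k) = 8 + (-M - k) = 8 - M - k)
(R(y(10, -21), 820) + 770958) + l(-698) = ((8 - 1*(-21) - 1*820) + 770958) + 0 = ((8 + 21 - 820) + 770958) + 0 = (-791 + 770958) + 0 = 770167 + 0 = 770167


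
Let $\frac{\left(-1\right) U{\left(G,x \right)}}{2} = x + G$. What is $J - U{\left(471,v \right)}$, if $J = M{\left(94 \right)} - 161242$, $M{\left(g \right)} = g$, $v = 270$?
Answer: $-159666$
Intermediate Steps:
$U{\left(G,x \right)} = - 2 G - 2 x$ ($U{\left(G,x \right)} = - 2 \left(x + G\right) = - 2 \left(G + x\right) = - 2 G - 2 x$)
$J = -161148$ ($J = 94 - 161242 = -161148$)
$J - U{\left(471,v \right)} = -161148 - \left(\left(-2\right) 471 - 540\right) = -161148 - \left(-942 - 540\right) = -161148 - -1482 = -161148 + 1482 = -159666$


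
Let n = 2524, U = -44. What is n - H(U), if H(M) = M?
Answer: 2568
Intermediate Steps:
n - H(U) = 2524 - 1*(-44) = 2524 + 44 = 2568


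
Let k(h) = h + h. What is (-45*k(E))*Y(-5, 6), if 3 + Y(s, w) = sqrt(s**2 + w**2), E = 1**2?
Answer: 270 - 90*sqrt(61) ≈ -432.92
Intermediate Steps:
E = 1
Y(s, w) = -3 + sqrt(s**2 + w**2)
k(h) = 2*h
(-45*k(E))*Y(-5, 6) = (-90)*(-3 + sqrt((-5)**2 + 6**2)) = (-45*2)*(-3 + sqrt(25 + 36)) = -90*(-3 + sqrt(61)) = 270 - 90*sqrt(61)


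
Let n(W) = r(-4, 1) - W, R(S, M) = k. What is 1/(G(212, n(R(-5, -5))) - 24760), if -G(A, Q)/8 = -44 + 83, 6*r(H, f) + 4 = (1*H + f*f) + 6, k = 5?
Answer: -1/25072 ≈ -3.9885e-5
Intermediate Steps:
R(S, M) = 5
r(H, f) = ⅓ + H/6 + f²/6 (r(H, f) = -⅔ + ((1*H + f*f) + 6)/6 = -⅔ + ((H + f²) + 6)/6 = -⅔ + (6 + H + f²)/6 = -⅔ + (1 + H/6 + f²/6) = ⅓ + H/6 + f²/6)
n(W) = -⅙ - W (n(W) = (⅓ + (⅙)*(-4) + (⅙)*1²) - W = (⅓ - ⅔ + (⅙)*1) - W = (⅓ - ⅔ + ⅙) - W = -⅙ - W)
G(A, Q) = -312 (G(A, Q) = -8*(-44 + 83) = -8*39 = -312)
1/(G(212, n(R(-5, -5))) - 24760) = 1/(-312 - 24760) = 1/(-25072) = -1/25072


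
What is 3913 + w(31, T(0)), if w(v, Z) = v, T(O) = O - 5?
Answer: 3944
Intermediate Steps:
T(O) = -5 + O
3913 + w(31, T(0)) = 3913 + 31 = 3944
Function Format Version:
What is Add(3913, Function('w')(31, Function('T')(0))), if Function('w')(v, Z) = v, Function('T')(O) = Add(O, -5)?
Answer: 3944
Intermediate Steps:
Function('T')(O) = Add(-5, O)
Add(3913, Function('w')(31, Function('T')(0))) = Add(3913, 31) = 3944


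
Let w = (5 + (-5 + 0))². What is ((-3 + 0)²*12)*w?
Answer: 0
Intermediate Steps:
w = 0 (w = (5 - 5)² = 0² = 0)
((-3 + 0)²*12)*w = ((-3 + 0)²*12)*0 = ((-3)²*12)*0 = (9*12)*0 = 108*0 = 0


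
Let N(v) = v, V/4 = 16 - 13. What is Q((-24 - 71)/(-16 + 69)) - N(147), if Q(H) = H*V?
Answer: -8931/53 ≈ -168.51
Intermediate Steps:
V = 12 (V = 4*(16 - 13) = 4*3 = 12)
Q(H) = 12*H (Q(H) = H*12 = 12*H)
Q((-24 - 71)/(-16 + 69)) - N(147) = 12*((-24 - 71)/(-16 + 69)) - 1*147 = 12*(-95/53) - 147 = -1140/53 - 147 = -8931/53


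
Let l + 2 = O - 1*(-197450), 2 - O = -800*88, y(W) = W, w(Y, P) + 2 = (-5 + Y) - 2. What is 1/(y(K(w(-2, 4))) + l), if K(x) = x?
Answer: 1/267839 ≈ 3.7336e-6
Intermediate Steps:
w(Y, P) = -9 + Y (w(Y, P) = -2 + ((-5 + Y) - 2) = -2 + (-7 + Y) = -9 + Y)
O = 70402 (O = 2 - (-800)*88 = 2 - 1*(-70400) = 2 + 70400 = 70402)
l = 267850 (l = -2 + (70402 - 1*(-197450)) = -2 + (70402 + 197450) = -2 + 267852 = 267850)
1/(y(K(w(-2, 4))) + l) = 1/((-9 - 2) + 267850) = 1/(-11 + 267850) = 1/267839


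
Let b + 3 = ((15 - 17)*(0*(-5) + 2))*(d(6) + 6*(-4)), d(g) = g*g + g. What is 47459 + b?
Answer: 47384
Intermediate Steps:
d(g) = g + g² (d(g) = g² + g = g + g²)
b = -75 (b = -3 + ((15 - 17)*(0*(-5) + 2))*(6*(1 + 6) + 6*(-4)) = -3 + (-2*(0 + 2))*(6*7 - 24) = -3 + (-2*2)*(42 - 24) = -3 - 4*18 = -3 - 72 = -75)
47459 + b = 47459 - 75 = 47384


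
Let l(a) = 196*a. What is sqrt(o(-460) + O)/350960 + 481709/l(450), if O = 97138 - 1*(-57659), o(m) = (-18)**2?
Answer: 481709/88200 + sqrt(155121)/350960 ≈ 5.4627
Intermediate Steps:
o(m) = 324
O = 154797 (O = 97138 + 57659 = 154797)
sqrt(o(-460) + O)/350960 + 481709/l(450) = sqrt(324 + 154797)/350960 + 481709/((196*450)) = sqrt(155121)*(1/350960) + 481709/88200 = sqrt(155121)/350960 + 481709*(1/88200) = sqrt(155121)/350960 + 481709/88200 = 481709/88200 + sqrt(155121)/350960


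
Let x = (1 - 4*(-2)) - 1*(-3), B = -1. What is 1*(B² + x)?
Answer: 13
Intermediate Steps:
x = 12 (x = (1 + 8) + 3 = 9 + 3 = 12)
1*(B² + x) = 1*((-1)² + 12) = 1*(1 + 12) = 1*13 = 13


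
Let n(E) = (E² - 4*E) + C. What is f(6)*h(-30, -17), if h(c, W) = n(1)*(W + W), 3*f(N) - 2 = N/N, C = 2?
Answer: 34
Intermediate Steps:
n(E) = 2 + E² - 4*E (n(E) = (E² - 4*E) + 2 = 2 + E² - 4*E)
f(N) = 1 (f(N) = ⅔ + (N/N)/3 = ⅔ + (⅓)*1 = ⅔ + ⅓ = 1)
h(c, W) = -2*W (h(c, W) = (2 + 1² - 4*1)*(W + W) = (2 + 1 - 4)*(2*W) = -2*W)
f(6)*h(-30, -17) = 1*(-2*(-17)) = 1*34 = 34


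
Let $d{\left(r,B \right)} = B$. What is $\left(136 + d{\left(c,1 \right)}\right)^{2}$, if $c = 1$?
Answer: $18769$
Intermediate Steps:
$\left(136 + d{\left(c,1 \right)}\right)^{2} = \left(136 + 1\right)^{2} = 137^{2} = 18769$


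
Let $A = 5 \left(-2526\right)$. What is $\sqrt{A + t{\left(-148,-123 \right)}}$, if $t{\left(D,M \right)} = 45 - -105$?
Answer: $8 i \sqrt{195} \approx 111.71 i$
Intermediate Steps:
$t{\left(D,M \right)} = 150$ ($t{\left(D,M \right)} = 45 + 105 = 150$)
$A = -12630$
$\sqrt{A + t{\left(-148,-123 \right)}} = \sqrt{-12630 + 150} = \sqrt{-12480} = 8 i \sqrt{195}$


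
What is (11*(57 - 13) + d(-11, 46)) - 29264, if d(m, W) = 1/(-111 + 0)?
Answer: -3194581/111 ≈ -28780.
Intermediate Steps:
d(m, W) = -1/111 (d(m, W) = 1/(-111) = -1/111)
(11*(57 - 13) + d(-11, 46)) - 29264 = (11*(57 - 13) - 1/111) - 29264 = (11*44 - 1/111) - 29264 = (484 - 1/111) - 29264 = 53723/111 - 29264 = -3194581/111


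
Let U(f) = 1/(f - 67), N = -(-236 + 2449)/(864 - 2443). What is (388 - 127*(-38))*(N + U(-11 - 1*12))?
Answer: 171706579/23685 ≈ 7249.6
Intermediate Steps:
N = 2213/1579 (N = -2213/(-1579) = -2213*(-1)/1579 = -1*(-2213/1579) = 2213/1579 ≈ 1.4015)
U(f) = 1/(-67 + f)
(388 - 127*(-38))*(N + U(-11 - 1*12)) = (388 - 127*(-38))*(2213/1579 + 1/(-67 + (-11 - 1*12))) = (388 + 4826)*(2213/1579 + 1/(-67 + (-11 - 12))) = 5214*(2213/1579 + 1/(-67 - 23)) = 5214*(2213/1579 + 1/(-90)) = 5214*(2213/1579 - 1/90) = 5214*(197591/142110) = 171706579/23685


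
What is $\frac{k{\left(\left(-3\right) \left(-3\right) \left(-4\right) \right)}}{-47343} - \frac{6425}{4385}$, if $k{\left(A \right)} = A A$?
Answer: $- \frac{20657449}{13839937} \approx -1.4926$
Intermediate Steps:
$k{\left(A \right)} = A^{2}$
$\frac{k{\left(\left(-3\right) \left(-3\right) \left(-4\right) \right)}}{-47343} - \frac{6425}{4385} = \frac{\left(\left(-3\right) \left(-3\right) \left(-4\right)\right)^{2}}{-47343} - \frac{6425}{4385} = \left(9 \left(-4\right)\right)^{2} \left(- \frac{1}{47343}\right) - \frac{1285}{877} = \left(-36\right)^{2} \left(- \frac{1}{47343}\right) - \frac{1285}{877} = 1296 \left(- \frac{1}{47343}\right) - \frac{1285}{877} = - \frac{432}{15781} - \frac{1285}{877} = - \frac{20657449}{13839937}$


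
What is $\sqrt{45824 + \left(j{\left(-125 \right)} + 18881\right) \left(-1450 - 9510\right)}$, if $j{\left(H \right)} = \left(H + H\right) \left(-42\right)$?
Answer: $4 i \sqrt{20123121} \approx 17944.0 i$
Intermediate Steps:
$j{\left(H \right)} = - 84 H$ ($j{\left(H \right)} = 2 H \left(-42\right) = - 84 H$)
$\sqrt{45824 + \left(j{\left(-125 \right)} + 18881\right) \left(-1450 - 9510\right)} = \sqrt{45824 + \left(\left(-84\right) \left(-125\right) + 18881\right) \left(-1450 - 9510\right)} = \sqrt{45824 + \left(10500 + 18881\right) \left(-10960\right)} = \sqrt{45824 + 29381 \left(-10960\right)} = \sqrt{45824 - 322015760} = \sqrt{-321969936} = 4 i \sqrt{20123121}$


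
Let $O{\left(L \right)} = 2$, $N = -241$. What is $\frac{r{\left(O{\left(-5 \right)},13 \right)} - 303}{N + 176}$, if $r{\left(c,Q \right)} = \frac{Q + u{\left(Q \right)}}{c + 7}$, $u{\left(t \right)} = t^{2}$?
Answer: $\frac{509}{117} \approx 4.3504$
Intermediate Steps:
$r{\left(c,Q \right)} = \frac{Q + Q^{2}}{7 + c}$ ($r{\left(c,Q \right)} = \frac{Q + Q^{2}}{c + 7} = \frac{Q + Q^{2}}{7 + c}$)
$\frac{r{\left(O{\left(-5 \right)},13 \right)} - 303}{N + 176} = \frac{\frac{13 \left(1 + 13\right)}{7 + 2} - 303}{-241 + 176} = \frac{13 \cdot \frac{1}{9} \cdot 14 - 303}{-65} = \left(13 \cdot \frac{1}{9} \cdot 14 - 303\right) \left(- \frac{1}{65}\right) = \left(\frac{182}{9} - 303\right) \left(- \frac{1}{65}\right) = \left(- \frac{2545}{9}\right) \left(- \frac{1}{65}\right) = \frac{509}{117}$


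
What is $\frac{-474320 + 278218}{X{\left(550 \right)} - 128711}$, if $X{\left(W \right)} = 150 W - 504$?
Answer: $\frac{196102}{46715} \approx 4.1978$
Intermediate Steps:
$X{\left(W \right)} = -504 + 150 W$
$\frac{-474320 + 278218}{X{\left(550 \right)} - 128711} = \frac{-474320 + 278218}{\left(-504 + 150 \cdot 550\right) - 128711} = - \frac{196102}{\left(-504 + 82500\right) - 128711} = - \frac{196102}{81996 - 128711} = - \frac{196102}{-46715} = \left(-196102\right) \left(- \frac{1}{46715}\right) = \frac{196102}{46715}$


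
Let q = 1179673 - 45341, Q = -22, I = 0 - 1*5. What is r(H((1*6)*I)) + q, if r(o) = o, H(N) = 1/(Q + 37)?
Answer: 17014981/15 ≈ 1.1343e+6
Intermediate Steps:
I = -5 (I = 0 - 5 = -5)
H(N) = 1/15 (H(N) = 1/(-22 + 37) = 1/15)
q = 1134332
r(H((1*6)*I)) + q = 1/15 + 1134332 = 17014981/15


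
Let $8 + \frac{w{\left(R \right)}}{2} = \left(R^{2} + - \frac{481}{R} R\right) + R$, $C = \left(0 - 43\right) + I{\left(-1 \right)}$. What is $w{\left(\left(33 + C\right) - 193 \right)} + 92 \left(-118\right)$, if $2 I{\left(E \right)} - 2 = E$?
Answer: $\frac{139547}{2} \approx 69774.0$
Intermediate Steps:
$I{\left(E \right)} = 1 + \frac{E}{2}$
$C = - \frac{85}{2}$ ($C = \left(0 - 43\right) + \left(1 + \frac{1}{2} \left(-1\right)\right) = -43 + \left(1 - \frac{1}{2}\right) = -43 + \frac{1}{2} = - \frac{85}{2} \approx -42.5$)
$w{\left(R \right)} = -978 + 2 R + 2 R^{2}$ ($w{\left(R \right)} = -16 + 2 \left(\left(R^{2} + - \frac{481}{R} R\right) + R\right) = -16 + 2 \left(\left(R^{2} - 481\right) + R\right) = -16 + 2 \left(\left(-481 + R^{2}\right) + R\right) = -16 + 2 \left(-481 + R + R^{2}\right) = -16 + \left(-962 + 2 R + 2 R^{2}\right) = -978 + 2 R + 2 R^{2}$)
$w{\left(\left(33 + C\right) - 193 \right)} + 92 \left(-118\right) = \left(-978 + 2 \left(\left(33 - \frac{85}{2}\right) - 193\right) + 2 \left(\left(33 - \frac{85}{2}\right) - 193\right)^{2}\right) + 92 \left(-118\right) = \left(-978 + 2 \left(- \frac{19}{2} - 193\right) + 2 \left(- \frac{19}{2} - 193\right)^{2}\right) - 10856 = \left(-978 + 2 \left(- \frac{405}{2}\right) + 2 \left(- \frac{405}{2}\right)^{2}\right) - 10856 = \left(-978 - 405 + 2 \cdot \frac{164025}{4}\right) - 10856 = \left(-978 - 405 + \frac{164025}{2}\right) - 10856 = \frac{161259}{2} - 10856 = \frac{139547}{2}$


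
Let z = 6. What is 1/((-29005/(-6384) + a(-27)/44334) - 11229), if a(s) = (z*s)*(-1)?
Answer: -5241264/58830321199 ≈ -8.9091e-5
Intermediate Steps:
a(s) = -6*s (a(s) = (6*s)*(-1) = -6*s)
1/((-29005/(-6384) + a(-27)/44334) - 11229) = 1/((-29005/(-6384) - 6*(-27)/44334) - 11229) = 1/((-29005*(-1/6384) + 162*(1/44334)) - 11229) = 1/((29005/6384 + 3/821) - 11229) = 1/(23832257/5241264 - 11229) = 1/(-58830321199/5241264) = -5241264/58830321199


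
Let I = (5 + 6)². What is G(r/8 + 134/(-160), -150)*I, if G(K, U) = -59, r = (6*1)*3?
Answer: -7139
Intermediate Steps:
r = 18 (r = 6*3 = 18)
I = 121 (I = 11² = 121)
G(r/8 + 134/(-160), -150)*I = -59*121 = -7139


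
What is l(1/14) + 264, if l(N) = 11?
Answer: 275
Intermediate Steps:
l(1/14) + 264 = 11 + 264 = 275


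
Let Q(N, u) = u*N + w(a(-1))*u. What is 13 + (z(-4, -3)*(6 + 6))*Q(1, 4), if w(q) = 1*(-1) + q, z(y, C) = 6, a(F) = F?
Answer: -275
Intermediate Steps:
w(q) = -1 + q
Q(N, u) = -2*u + N*u (Q(N, u) = u*N + (-1 - 1)*u = N*u - 2*u = -2*u + N*u)
13 + (z(-4, -3)*(6 + 6))*Q(1, 4) = 13 + (6*(6 + 6))*(4*(-2 + 1)) = 13 + (6*12)*(4*(-1)) = 13 + 72*(-4) = 13 - 288 = -275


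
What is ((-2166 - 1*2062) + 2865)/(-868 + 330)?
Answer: 1363/538 ≈ 2.5335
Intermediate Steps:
((-2166 - 1*2062) + 2865)/(-868 + 330) = ((-2166 - 2062) + 2865)/(-538) = (-4228 + 2865)*(-1/538) = -1363*(-1/538) = 1363/538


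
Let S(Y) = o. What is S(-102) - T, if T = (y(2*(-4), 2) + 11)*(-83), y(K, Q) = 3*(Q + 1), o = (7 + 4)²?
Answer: 1781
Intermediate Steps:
o = 121 (o = 11² = 121)
y(K, Q) = 3 + 3*Q (y(K, Q) = 3*(1 + Q) = 3 + 3*Q)
S(Y) = 121
T = -1660 (T = ((3 + 3*2) + 11)*(-83) = ((3 + 6) + 11)*(-83) = (9 + 11)*(-83) = 20*(-83) = -1660)
S(-102) - T = 121 - 1*(-1660) = 121 + 1660 = 1781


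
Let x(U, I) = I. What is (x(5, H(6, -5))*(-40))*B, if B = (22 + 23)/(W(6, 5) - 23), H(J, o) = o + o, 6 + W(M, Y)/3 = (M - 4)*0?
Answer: -18000/41 ≈ -439.02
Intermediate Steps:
W(M, Y) = -18 (W(M, Y) = -18 + 3*((M - 4)*0) = -18 + 3*((-4 + M)*0) = -18 + 3*0 = -18 + 0 = -18)
H(J, o) = 2*o
B = -45/41 (B = (22 + 23)/(-18 - 23) = 45/(-41) = 45*(-1/41) = -45/41 ≈ -1.0976)
(x(5, H(6, -5))*(-40))*B = ((2*(-5))*(-40))*(-45/41) = -10*(-40)*(-45/41) = 400*(-45/41) = -18000/41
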